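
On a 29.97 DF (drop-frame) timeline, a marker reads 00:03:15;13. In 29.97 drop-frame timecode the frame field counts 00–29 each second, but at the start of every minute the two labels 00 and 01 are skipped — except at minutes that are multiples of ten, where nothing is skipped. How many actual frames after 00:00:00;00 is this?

5857

As if non-drop at 30 labels/s: (0 × 3600 + 3 × 60 + 15) × 30 + 13 = 5863.
Minute boundaries passed: 3; those not divisible by 10: 3 − 0 = 3; dropped labels = 2 × 3 = 6.
Actual frame index = 5863 − 6 = 5857.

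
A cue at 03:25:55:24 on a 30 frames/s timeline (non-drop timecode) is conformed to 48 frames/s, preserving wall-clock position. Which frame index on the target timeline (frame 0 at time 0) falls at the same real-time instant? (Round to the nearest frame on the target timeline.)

frame 593078

Source frame index: (3×3600 + 25×60 + 55) × 30 + 24 = 370674.
Real time: 370674 / (30) = 61779/5 s.
Target frame: (61779/5) × (48) = 2965392/5 ≈ 593078.400 → 593078.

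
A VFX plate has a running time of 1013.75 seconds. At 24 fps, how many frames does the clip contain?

24330 frames

Frames = 1013.75 × 24 = 24330.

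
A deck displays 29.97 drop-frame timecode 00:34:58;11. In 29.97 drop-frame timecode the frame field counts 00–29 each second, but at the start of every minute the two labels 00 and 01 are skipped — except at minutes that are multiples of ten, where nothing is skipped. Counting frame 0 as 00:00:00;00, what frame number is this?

Complete 10-minute blocks: 3, each 17982 frames → 53946.
Remaining 4 whole minutes in the current block: 1800 + 3 × 1798 = 7194 frames.
Within the current minute: 58 × 30 + 11 − 2 = 1749 (labels ;00/;01 skipped at this minute). Total = 53946 + 7194 + 1749 = 62889.

62889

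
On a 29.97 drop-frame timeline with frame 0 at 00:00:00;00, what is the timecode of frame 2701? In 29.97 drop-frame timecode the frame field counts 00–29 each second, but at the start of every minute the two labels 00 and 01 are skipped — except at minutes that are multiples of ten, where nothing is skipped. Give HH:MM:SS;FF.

Each 10-minute DF block holds 10 × 60 × 30 − 9 × 2 = 17982 frames. 2701 ÷ 17982 → 0 full blocks, remainder 2701.
Within the partial block the first minute is 1800 frames and each further minute 1798, so 1 further minute boundary passed. Total skipped labels = 18 × 0 + 2 × 1 = 2.
Non-drop label index = 2701 + 2 = 2703; at 30 labels/s that is 00:01:30:03, i.e. DF 00:01:30;03.

00:01:30;03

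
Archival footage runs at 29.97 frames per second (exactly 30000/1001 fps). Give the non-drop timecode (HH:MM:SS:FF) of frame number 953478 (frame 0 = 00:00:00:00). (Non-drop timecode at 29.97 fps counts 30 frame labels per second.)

953478 ÷ 30 = 31782 full seconds, remainder 18 frames.
31782 s = 8 h 49 min 42 s.
Timecode: 08:49:42:18.

08:49:42:18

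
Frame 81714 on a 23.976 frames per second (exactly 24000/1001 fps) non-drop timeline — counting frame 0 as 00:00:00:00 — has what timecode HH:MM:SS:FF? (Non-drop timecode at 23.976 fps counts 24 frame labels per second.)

81714 ÷ 24 = 3404 full seconds, remainder 18 frames.
3404 s = 0 h 56 min 44 s.
Timecode: 00:56:44:18.

00:56:44:18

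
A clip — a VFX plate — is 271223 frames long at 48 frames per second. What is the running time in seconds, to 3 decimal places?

Running time = 271223 × 1/48 = 271223/48 s ≈ 5650.479 s.

5650.479 seconds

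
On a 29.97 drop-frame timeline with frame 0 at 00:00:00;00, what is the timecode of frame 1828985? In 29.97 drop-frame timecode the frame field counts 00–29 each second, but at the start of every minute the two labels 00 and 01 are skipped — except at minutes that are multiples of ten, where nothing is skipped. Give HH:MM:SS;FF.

16:57:07;07

Ten DF minutes hold 17982 frames, so frame 1828985 lies in block 101 (frames 1816182–1834163) with 12803 frames into that block.
The block's first minute is 1800 frames and the rest 1798 each; 12803 frames reaches minute 7, so 101 × 18 + 7 × 2 = 1832 labels have been skipped so far.
Adding those back, label number 1828985 + 1832 = 1830817 at 30 labels/s is 61027 s + 7 f = 16 h 57 min 7 s frame 7, i.e. 16:57:07;07.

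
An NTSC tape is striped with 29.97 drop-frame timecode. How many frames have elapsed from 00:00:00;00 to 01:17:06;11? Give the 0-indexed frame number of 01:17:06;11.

Complete 10-minute blocks: 7, each 17982 frames → 125874.
Remaining 7 whole minutes in the current block: 1800 + 6 × 1798 = 12588 frames.
Within the current minute: 6 × 30 + 11 − 2 = 189 (labels ;00/;01 skipped at this minute). Total = 125874 + 12588 + 189 = 138651.

138651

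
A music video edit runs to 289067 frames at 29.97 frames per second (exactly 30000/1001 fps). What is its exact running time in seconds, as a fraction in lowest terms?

Running time = 289067 ÷ (30000/1001) = 289067 × 1001/30000 = 289356067/30000 s.

289356067/30000 seconds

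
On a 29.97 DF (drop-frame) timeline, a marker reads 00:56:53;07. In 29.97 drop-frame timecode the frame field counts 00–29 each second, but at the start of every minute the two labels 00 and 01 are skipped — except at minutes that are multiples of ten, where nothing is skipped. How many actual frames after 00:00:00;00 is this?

As if non-drop at 30 labels/s: (0 × 3600 + 56 × 60 + 53) × 30 + 7 = 102397.
Minute boundaries passed: 56; those not divisible by 10: 56 − 5 = 51; dropped labels = 2 × 51 = 102.
Actual frame index = 102397 − 102 = 102295.

102295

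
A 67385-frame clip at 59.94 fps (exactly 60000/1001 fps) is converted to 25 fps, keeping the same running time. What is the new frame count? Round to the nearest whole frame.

28105 frames

Frames at target rate = 67385 × (25) / (60000/1001) = 13490477/480 ≈ 28105.160.
Nearest whole frame: 28105.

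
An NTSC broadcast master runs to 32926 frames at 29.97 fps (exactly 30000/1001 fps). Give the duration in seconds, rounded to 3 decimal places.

Running time = 32926 × 1001/30000 = 16479463/15000 s ≈ 1098.631 s.

1098.631 seconds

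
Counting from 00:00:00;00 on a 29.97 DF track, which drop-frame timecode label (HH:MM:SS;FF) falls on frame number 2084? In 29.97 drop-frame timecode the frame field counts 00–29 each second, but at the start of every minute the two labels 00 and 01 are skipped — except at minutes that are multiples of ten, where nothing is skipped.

Each 10-minute DF block holds 10 × 60 × 30 − 9 × 2 = 17982 frames. 2084 ÷ 17982 → 0 full blocks, remainder 2084.
Within the partial block the first minute is 1800 frames and each further minute 1798, so 1 further minute boundary passed. Total skipped labels = 18 × 0 + 2 × 1 = 2.
Non-drop label index = 2084 + 2 = 2086; at 30 labels/s that is 00:01:09:16, i.e. DF 00:01:09;16.

00:01:09;16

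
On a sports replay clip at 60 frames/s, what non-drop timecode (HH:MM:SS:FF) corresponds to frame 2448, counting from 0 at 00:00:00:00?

00:00:40:48

2448 ÷ 60 = 40 full seconds, remainder 48 frames.
40 s = 0 h 0 min 40 s.
Timecode: 00:00:40:48.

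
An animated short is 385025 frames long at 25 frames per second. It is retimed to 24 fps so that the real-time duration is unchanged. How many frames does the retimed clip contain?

Target frames = source frames × (target rate / source rate) = 385025 × (24)/(25) = 385025 × 24/25 = 369624.

369624 frames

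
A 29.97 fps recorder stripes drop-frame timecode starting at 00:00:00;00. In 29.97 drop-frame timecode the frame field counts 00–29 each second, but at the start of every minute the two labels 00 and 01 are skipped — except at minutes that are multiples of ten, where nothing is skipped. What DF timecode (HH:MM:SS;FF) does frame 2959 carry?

00:01:38;21

Each 10-minute DF block holds 10 × 60 × 30 − 9 × 2 = 17982 frames. 2959 ÷ 17982 → 0 full blocks, remainder 2959.
Within the partial block the first minute is 1800 frames and each further minute 1798, so 1 further minute boundary passed. Total skipped labels = 18 × 0 + 2 × 1 = 2.
Non-drop label index = 2959 + 2 = 2961; at 30 labels/s that is 00:01:38:21, i.e. DF 00:01:38;21.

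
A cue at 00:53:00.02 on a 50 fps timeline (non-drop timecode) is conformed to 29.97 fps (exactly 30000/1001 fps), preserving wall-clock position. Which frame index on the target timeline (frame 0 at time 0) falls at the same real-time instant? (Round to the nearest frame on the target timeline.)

frame 95306

Source frame index: (0×3600 + 53×60 + 0) × 50 + 2 = 159002.
Real time: 159002 / (50) = 79501/25 s.
Target frame: (79501/25) × (30000/1001) = 95401200/1001 ≈ 95305.894 → 95306.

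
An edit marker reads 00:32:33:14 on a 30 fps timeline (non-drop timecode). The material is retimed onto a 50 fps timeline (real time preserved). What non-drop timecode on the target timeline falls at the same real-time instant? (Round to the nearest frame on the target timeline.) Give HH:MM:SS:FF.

00:32:33:23

Source frame index: (0×3600 + 32×60 + 33) × 30 + 14 = 58604.
Real time: 58604 / (30) = 29302/15 s.
Target frame: (29302/15) × (50) = 293020/3 ≈ 97673.333 → 97673.
At 50 labels/s: frame 97673 → 00:32:33:23.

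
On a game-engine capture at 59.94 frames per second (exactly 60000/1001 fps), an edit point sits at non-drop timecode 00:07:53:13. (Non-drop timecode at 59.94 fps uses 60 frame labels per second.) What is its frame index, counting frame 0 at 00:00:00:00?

frame 28393

Total seconds to the label: (0 × 3600 + 7 × 60 + 53) = 473.
Frame index = 473 × 60 + 13 = 28393.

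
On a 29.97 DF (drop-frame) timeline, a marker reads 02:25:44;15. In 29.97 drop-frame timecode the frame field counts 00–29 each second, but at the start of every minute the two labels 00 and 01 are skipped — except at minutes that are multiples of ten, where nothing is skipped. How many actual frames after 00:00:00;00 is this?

As if non-drop at 30 labels/s: (2 × 3600 + 25 × 60 + 44) × 30 + 15 = 262335.
Minute boundaries passed: 145; those not divisible by 10: 145 − 14 = 131; dropped labels = 2 × 131 = 262.
Actual frame index = 262335 − 262 = 262073.

262073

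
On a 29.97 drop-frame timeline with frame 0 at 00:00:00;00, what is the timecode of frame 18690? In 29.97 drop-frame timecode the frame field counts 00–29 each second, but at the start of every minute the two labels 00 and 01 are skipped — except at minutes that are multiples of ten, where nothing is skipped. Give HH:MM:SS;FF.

Each 10-minute DF block holds 10 × 60 × 30 − 9 × 2 = 17982 frames. 18690 ÷ 17982 → 1 full block, remainder 708.
Within the partial block the first minute is 1800 frames and each further minute 1798, so 0 further minute boundaries passed. Total skipped labels = 18 × 1 + 2 × 0 = 18.
Non-drop label index = 18690 + 18 = 18708; at 30 labels/s that is 00:10:23:18, i.e. DF 00:10:23;18.

00:10:23;18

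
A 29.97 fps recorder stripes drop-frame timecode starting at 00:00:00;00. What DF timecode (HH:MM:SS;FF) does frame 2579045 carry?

23:54:14;07

Ten DF minutes hold 17982 frames, so frame 2579045 lies in block 143 (frames 2571426–2589407) with 7619 frames into that block.
The block's first minute is 1800 frames and the rest 1798 each; 7619 frames reaches minute 4, so 143 × 18 + 4 × 2 = 2582 labels have been skipped so far.
Adding those back, label number 2579045 + 2582 = 2581627 at 30 labels/s is 86054 s + 7 f = 23 h 54 min 14 s frame 7, i.e. 23:54:14;07.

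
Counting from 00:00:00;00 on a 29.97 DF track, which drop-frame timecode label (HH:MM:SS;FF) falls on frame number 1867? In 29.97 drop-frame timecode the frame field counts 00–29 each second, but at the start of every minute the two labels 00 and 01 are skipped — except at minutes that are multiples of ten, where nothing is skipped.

00:01:02;09

Ten DF minutes hold 17982 frames, so frame 1867 lies in block 0 (frames 0–17981) with 1867 frames into that block.
The block's first minute is 1800 frames and the rest 1798 each; 1867 frames reaches minute 1, so 0 × 18 + 1 × 2 = 2 labels have been skipped so far.
Adding those back, label number 1867 + 2 = 1869 at 30 labels/s is 62 s + 9 f = 0 h 1 min 2 s frame 9, i.e. 00:01:02;09.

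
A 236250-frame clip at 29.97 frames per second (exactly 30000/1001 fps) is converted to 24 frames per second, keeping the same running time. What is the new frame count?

189189 frames

Target frames = source frames × (target rate / source rate) = 236250 × (24)/(30000/1001) = 236250 × 1001/1250 = 189189.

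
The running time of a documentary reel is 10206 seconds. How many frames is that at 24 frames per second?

244944 frames

Frames = 10206 × 24 = 244944.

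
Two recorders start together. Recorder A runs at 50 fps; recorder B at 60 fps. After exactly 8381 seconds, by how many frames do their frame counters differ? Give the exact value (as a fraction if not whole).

A emits 50 × 8381 = 419050 frames; B emits 60 × 8381 = 502860.
Difference = 83810 frames; B is ahead of A.

83810 frames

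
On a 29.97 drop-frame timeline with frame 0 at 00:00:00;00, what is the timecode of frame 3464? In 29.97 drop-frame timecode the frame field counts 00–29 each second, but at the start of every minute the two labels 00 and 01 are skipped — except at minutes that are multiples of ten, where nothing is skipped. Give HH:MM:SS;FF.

Each 10-minute DF block holds 10 × 60 × 30 − 9 × 2 = 17982 frames. 3464 ÷ 17982 → 0 full blocks, remainder 3464.
Within the partial block the first minute is 1800 frames and each further minute 1798, so 1 further minute boundary passed. Total skipped labels = 18 × 0 + 2 × 1 = 2.
Non-drop label index = 3464 + 2 = 3466; at 30 labels/s that is 00:01:55:16, i.e. DF 00:01:55;16.

00:01:55;16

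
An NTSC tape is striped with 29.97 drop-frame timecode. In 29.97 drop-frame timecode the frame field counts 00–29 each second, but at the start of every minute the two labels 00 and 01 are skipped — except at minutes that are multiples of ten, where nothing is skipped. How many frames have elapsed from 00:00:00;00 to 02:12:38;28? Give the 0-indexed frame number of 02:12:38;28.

238530

As if non-drop at 30 labels/s: (2 × 3600 + 12 × 60 + 38) × 30 + 28 = 238768.
Minute boundaries passed: 132; those not divisible by 10: 132 − 13 = 119; dropped labels = 2 × 119 = 238.
Actual frame index = 238768 − 238 = 238530.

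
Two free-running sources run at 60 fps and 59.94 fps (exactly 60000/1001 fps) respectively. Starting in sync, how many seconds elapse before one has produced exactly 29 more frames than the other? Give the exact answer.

The gap grows by |60000/1001 − 60| = 60/1001 frames per second.
Time for a 29-frame gap: 29 ÷ (60/1001) = 29029/60 s.

29029/60 seconds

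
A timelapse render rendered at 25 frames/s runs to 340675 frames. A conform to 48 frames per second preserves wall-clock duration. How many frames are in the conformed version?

Target frames = source frames × (target rate / source rate) = 340675 × (48)/(25) = 340675 × 48/25 = 654096.

654096 frames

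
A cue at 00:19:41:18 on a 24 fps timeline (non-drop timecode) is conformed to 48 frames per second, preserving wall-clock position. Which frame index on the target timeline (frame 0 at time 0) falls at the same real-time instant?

frame 56724

Source frame index: (0×3600 + 19×60 + 41) × 24 + 18 = 28362.
Real time: 28362 / (24) = 4727/4 s.
Target frame: (4727/4) × (48) = 56724.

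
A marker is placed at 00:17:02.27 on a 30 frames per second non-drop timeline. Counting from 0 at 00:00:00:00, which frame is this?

frame 30687

Total seconds to the label: (0 × 3600 + 17 × 60 + 2) = 1022.
Frame index = 1022 × 30 + 27 = 30687.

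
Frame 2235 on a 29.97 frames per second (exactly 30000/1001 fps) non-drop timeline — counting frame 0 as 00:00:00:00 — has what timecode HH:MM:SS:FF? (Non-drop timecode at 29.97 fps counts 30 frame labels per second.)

00:01:14:15

2235 ÷ 30 = 74 full seconds, remainder 15 frames.
74 s = 0 h 1 min 14 s.
Timecode: 00:01:14:15.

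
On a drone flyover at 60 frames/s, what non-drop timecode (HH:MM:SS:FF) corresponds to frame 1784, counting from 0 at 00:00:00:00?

1784 ÷ 60 = 29 full seconds, remainder 44 frames.
29 s = 0 h 0 min 29 s.
Timecode: 00:00:29:44.

00:00:29:44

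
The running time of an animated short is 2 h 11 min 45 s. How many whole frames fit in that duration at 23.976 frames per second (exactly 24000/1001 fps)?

2 h 11 min 45 s = 7905 s.
Frames = 7905 × 24000/1001 = 189720000/1001 ≈ 189530.4695.
Complete frames: 189530.

189530 frames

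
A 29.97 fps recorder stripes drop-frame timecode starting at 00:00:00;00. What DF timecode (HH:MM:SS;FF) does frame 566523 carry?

Ten DF minutes hold 17982 frames, so frame 566523 lies in block 31 (frames 557442–575423) with 9081 frames into that block.
The block's first minute is 1800 frames and the rest 1798 each; 9081 frames reaches minute 5, so 31 × 18 + 5 × 2 = 568 labels have been skipped so far.
Adding those back, label number 566523 + 568 = 567091 at 30 labels/s is 18903 s + 1 f = 5 h 15 min 3 s frame 1, i.e. 05:15:03;01.

05:15:03;01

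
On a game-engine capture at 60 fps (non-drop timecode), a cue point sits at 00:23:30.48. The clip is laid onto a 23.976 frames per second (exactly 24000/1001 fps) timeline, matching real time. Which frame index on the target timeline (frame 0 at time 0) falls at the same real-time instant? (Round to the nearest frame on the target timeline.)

frame 33825

Source frame index: (0×3600 + 23×60 + 30) × 60 + 48 = 84648.
Real time: 84648 / (60) = 7054/5 s.
Target frame: (7054/5) × (24000/1001) = 33859200/1001 ≈ 33825.375 → 33825.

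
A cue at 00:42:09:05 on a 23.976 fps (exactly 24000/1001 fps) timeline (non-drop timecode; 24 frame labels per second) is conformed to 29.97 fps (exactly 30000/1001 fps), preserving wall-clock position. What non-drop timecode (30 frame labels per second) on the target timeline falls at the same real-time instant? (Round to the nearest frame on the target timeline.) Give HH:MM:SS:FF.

00:42:09:06

Source frame index: (0×3600 + 42×60 + 9) × 24 + 5 = 60701.
Real time: 60701 / (24000/1001) = 60761701/24000 s.
Target frame: (60761701/24000) × (30000/1001) = 303505/4 ≈ 75876.250 → 75876.
At 30 labels/s: frame 75876 → 00:42:09:06.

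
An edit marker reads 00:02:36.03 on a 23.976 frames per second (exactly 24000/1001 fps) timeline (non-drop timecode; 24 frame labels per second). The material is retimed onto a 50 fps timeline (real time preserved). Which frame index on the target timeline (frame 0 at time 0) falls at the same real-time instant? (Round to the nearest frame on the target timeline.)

Source frame index: (0×3600 + 2×60 + 36) × 24 + 3 = 3747.
Real time: 3747 / (24000/1001) = 1250249/8000 s.
Target frame: (1250249/8000) × (50) = 1250249/160 ≈ 7814.056 → 7814.

frame 7814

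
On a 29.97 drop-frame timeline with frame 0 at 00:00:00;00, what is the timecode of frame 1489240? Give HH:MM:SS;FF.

Each 10-minute DF block holds 10 × 60 × 30 − 9 × 2 = 17982 frames. 1489240 ÷ 17982 → 82 full blocks, remainder 14716.
Within the partial block the first minute is 1800 frames and each further minute 1798, so 8 further minute boundaries passed. Total skipped labels = 18 × 82 + 2 × 8 = 1492.
Non-drop label index = 1489240 + 1492 = 1490732; at 30 labels/s that is 13:48:11:02, i.e. DF 13:48:11;02.

13:48:11;02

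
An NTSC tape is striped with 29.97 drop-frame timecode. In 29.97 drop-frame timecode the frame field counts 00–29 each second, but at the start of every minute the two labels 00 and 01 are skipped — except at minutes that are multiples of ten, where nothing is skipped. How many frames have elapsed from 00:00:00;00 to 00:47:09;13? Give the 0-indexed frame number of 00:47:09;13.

84797

Complete 10-minute blocks: 4, each 17982 frames → 71928.
Remaining 7 whole minutes in the current block: 1800 + 6 × 1798 = 12588 frames.
Within the current minute: 9 × 30 + 13 − 2 = 281 (labels ;00/;01 skipped at this minute). Total = 71928 + 12588 + 281 = 84797.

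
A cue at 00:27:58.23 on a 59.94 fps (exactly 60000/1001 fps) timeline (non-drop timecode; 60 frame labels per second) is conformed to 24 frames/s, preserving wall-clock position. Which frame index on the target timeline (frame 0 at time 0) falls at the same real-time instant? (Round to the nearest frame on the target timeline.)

Source frame index: (0×3600 + 27×60 + 58) × 60 + 23 = 100703.
Real time: 100703 / (60000/1001) = 100803703/60000 s.
Target frame: (100803703/60000) × (24) = 100803703/2500 ≈ 40321.481 → 40321.

frame 40321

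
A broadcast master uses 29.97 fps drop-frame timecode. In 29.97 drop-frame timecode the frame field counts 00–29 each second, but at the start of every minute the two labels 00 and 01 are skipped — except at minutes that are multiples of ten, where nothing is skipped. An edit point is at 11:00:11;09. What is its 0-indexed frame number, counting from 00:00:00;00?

As if non-drop at 30 labels/s: (11 × 3600 + 0 × 60 + 11) × 30 + 9 = 1188339.
Minute boundaries passed: 660; those not divisible by 10: 660 − 66 = 594; dropped labels = 2 × 594 = 1188.
Actual frame index = 1188339 − 1188 = 1187151.

1187151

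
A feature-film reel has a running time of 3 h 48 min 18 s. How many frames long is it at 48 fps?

657504 frames

3 h 48 min 18 s = 13698 s.
Frames = 13698 × 48 = 657504.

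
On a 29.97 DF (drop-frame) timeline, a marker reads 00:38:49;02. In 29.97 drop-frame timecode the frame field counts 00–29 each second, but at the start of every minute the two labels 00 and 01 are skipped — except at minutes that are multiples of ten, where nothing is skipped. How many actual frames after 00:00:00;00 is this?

69802

As if non-drop at 30 labels/s: (0 × 3600 + 38 × 60 + 49) × 30 + 2 = 69872.
Minute boundaries passed: 38; those not divisible by 10: 38 − 3 = 35; dropped labels = 2 × 35 = 70.
Actual frame index = 69872 − 70 = 69802.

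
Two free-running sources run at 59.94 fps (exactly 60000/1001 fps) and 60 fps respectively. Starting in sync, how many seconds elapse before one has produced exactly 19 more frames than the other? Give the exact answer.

19019/60 seconds

The gap grows by |60 − 60000/1001| = 60/1001 frames per second.
Time for a 19-frame gap: 19 ÷ (60/1001) = 19019/60 s.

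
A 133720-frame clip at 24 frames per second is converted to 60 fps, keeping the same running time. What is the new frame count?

Frames at target rate = 133720 × (60) / (24) = 334300.

334300 frames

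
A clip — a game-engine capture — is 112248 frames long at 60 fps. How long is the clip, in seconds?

1870.8 seconds

Running time = 112248 / (60) = 1870.8 s.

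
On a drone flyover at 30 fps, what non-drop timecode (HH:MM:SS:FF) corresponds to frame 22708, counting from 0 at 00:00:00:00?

00:12:36:28

22708 ÷ 30 = 756 full seconds, remainder 28 frames.
756 s = 0 h 12 min 36 s.
Timecode: 00:12:36:28.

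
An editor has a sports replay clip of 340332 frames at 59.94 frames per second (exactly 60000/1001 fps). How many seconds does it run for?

Running time = 340332 / (60000/1001) = 5677.8722 s.

5677.8722 seconds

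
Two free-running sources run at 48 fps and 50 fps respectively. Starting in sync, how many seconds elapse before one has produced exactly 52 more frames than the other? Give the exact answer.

The gap grows by |50 − 48| = 2 frames per second.
Time for a 52-frame gap: 52 ÷ (2) = 26 s.

26 seconds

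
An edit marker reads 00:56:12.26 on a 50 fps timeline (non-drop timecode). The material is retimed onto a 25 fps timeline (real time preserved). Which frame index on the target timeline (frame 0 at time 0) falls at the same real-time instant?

frame 84313

Source frame index: (0×3600 + 56×60 + 12) × 50 + 26 = 168626.
Real time: 168626 / (50) = 84313/25 s.
Target frame: (84313/25) × (25) = 84313.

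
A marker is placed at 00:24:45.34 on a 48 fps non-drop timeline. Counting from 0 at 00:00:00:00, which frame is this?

Total seconds to the label: (0 × 3600 + 24 × 60 + 45) = 1485.
Frame index = 1485 × 48 + 34 = 71314.

71314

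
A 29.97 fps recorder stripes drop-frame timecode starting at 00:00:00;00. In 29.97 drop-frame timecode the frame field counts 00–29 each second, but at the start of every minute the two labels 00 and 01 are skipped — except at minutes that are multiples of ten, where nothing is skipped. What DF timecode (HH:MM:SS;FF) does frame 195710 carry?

Each 10-minute DF block holds 10 × 60 × 30 − 9 × 2 = 17982 frames. 195710 ÷ 17982 → 10 full blocks, remainder 15890.
Within the partial block the first minute is 1800 frames and each further minute 1798, so 8 further minute boundaries passed. Total skipped labels = 18 × 10 + 2 × 8 = 196.
Non-drop label index = 195710 + 196 = 195906; at 30 labels/s that is 01:48:50:06, i.e. DF 01:48:50;06.

01:48:50;06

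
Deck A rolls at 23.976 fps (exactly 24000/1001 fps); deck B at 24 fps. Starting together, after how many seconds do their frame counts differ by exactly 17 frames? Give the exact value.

17017/24 seconds

The gap grows by |24 − 24000/1001| = 24/1001 frames per second.
Time for a 17-frame gap: 17 ÷ (24/1001) = 17017/24 s.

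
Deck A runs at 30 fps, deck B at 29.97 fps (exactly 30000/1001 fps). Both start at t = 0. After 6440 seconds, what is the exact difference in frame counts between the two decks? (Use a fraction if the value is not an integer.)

A emits 30 × 6440 = 193200 frames; B emits 30000/1001 × 6440 = 27600000/143.
Difference = 27600/143 frames (≈ 193.0070); B is behind A.

27600/143 frames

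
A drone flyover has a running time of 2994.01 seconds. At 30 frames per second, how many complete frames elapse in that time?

Frames = 2994.01 × 30 = 898203/10 ≈ 89820.3000.
Complete frames: 89820.

89820 frames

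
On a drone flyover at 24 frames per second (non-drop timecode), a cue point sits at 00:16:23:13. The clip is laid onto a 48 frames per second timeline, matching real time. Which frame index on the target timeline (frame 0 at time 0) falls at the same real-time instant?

Source frame index: (0×3600 + 16×60 + 23) × 24 + 13 = 23605.
Real time: 23605 / (24) = 23605/24 s.
Target frame: (23605/24) × (48) = 47210.

frame 47210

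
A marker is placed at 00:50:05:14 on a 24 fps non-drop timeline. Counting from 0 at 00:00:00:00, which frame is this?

Total seconds to the label: (0 × 3600 + 50 × 60 + 5) = 3005.
Frame index = 3005 × 24 + 14 = 72134.

frame 72134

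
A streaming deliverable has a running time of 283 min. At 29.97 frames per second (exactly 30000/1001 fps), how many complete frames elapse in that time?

508891 frames

283 min = 16980 s.
Frames = 16980 × 30000/1001 = 509400000/1001 ≈ 508891.1089.
Complete frames: 508891.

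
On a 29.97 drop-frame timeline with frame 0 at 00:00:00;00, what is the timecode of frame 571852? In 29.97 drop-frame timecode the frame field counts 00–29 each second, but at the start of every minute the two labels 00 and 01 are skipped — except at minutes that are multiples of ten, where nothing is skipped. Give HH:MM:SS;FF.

05:18:00;26

Each 10-minute DF block holds 10 × 60 × 30 − 9 × 2 = 17982 frames. 571852 ÷ 17982 → 31 full blocks, remainder 14410.
Within the partial block the first minute is 1800 frames and each further minute 1798, so 8 further minute boundaries passed. Total skipped labels = 18 × 31 + 2 × 8 = 574.
Non-drop label index = 571852 + 574 = 572426; at 30 labels/s that is 05:18:00:26, i.e. DF 05:18:00;26.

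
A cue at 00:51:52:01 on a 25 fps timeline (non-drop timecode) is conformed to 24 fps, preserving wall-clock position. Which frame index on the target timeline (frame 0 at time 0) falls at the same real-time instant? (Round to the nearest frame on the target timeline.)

frame 74689

Source frame index: (0×3600 + 51×60 + 52) × 25 + 1 = 77801.
Real time: 77801 / (25) = 77801/25 s.
Target frame: (77801/25) × (24) = 1867224/25 ≈ 74688.960 → 74689.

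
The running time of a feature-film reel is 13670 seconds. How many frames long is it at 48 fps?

656160 frames

Frames = 13670 × 48 = 656160.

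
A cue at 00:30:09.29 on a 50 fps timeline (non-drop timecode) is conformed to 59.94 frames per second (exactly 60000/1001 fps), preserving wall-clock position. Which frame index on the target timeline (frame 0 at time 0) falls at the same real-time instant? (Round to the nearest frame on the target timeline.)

frame 108466

Source frame index: (0×3600 + 30×60 + 9) × 50 + 29 = 90479.
Real time: 90479 / (50) = 90479/50 s.
Target frame: (90479/50) × (60000/1001) = 108574800/1001 ≈ 108466.334 → 108466.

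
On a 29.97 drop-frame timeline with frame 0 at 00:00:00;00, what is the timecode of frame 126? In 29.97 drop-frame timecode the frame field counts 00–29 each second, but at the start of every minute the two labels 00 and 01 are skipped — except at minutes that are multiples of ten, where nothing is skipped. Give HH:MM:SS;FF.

Each 10-minute DF block holds 10 × 60 × 30 − 9 × 2 = 17982 frames. 126 ÷ 17982 → 0 full blocks, remainder 126.
Within the partial block the first minute is 1800 frames and each further minute 1798, so 0 further minute boundaries passed. Total skipped labels = 18 × 0 + 2 × 0 = 0.
Non-drop label index = 126 + 0 = 126; at 30 labels/s that is 00:00:04:06, i.e. DF 00:00:04;06.

00:00:04;06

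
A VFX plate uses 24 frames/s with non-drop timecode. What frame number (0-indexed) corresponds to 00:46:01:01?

Total seconds to the label: (0 × 3600 + 46 × 60 + 1) = 2761.
Frame index = 2761 × 24 + 1 = 66265.

66265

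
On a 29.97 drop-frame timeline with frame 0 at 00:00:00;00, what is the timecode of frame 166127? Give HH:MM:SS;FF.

01:32:23;03

Each 10-minute DF block holds 10 × 60 × 30 − 9 × 2 = 17982 frames. 166127 ÷ 17982 → 9 full blocks, remainder 4289.
Within the partial block the first minute is 1800 frames and each further minute 1798, so 2 further minute boundaries passed. Total skipped labels = 18 × 9 + 2 × 2 = 166.
Non-drop label index = 166127 + 166 = 166293; at 30 labels/s that is 01:32:23:03, i.e. DF 01:32:23;03.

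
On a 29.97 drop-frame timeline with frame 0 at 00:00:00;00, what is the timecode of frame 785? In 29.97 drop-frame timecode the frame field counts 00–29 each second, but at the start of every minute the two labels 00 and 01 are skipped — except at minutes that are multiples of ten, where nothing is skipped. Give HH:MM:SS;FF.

Each 10-minute DF block holds 10 × 60 × 30 − 9 × 2 = 17982 frames. 785 ÷ 17982 → 0 full blocks, remainder 785.
Within the partial block the first minute is 1800 frames and each further minute 1798, so 0 further minute boundaries passed. Total skipped labels = 18 × 0 + 2 × 0 = 0.
Non-drop label index = 785 + 0 = 785; at 30 labels/s that is 00:00:26:05, i.e. DF 00:00:26;05.

00:00:26;05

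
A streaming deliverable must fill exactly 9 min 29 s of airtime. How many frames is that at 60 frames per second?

34140 frames

9 min 29 s = 569 s.
Frames = 569 × 60 = 34140.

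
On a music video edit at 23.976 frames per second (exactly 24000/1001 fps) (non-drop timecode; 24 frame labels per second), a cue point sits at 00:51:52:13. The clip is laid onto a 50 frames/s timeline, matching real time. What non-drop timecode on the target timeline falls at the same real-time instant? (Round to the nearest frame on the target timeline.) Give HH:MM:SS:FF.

Source frame index: (0×3600 + 51×60 + 52) × 24 + 13 = 74701.
Real time: 74701 / (24000/1001) = 74775701/24000 s.
Target frame: (74775701/24000) × (50) = 74775701/480 ≈ 155782.710 → 155783.
At 50 labels/s: frame 155783 → 00:51:55:33.

00:51:55:33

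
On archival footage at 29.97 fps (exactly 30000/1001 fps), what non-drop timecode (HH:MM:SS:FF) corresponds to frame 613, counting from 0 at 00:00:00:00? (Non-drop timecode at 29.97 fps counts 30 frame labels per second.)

00:00:20:13

613 ÷ 30 = 20 full seconds, remainder 13 frames.
20 s = 0 h 0 min 20 s.
Timecode: 00:00:20:13.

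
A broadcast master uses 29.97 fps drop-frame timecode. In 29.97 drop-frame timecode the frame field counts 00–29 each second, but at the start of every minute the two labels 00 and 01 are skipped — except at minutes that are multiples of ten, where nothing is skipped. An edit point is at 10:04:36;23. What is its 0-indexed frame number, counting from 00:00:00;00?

1087215

Complete 10-minute blocks: 60, each 17982 frames → 1078920.
Remaining 4 whole minutes in the current block: 1800 + 3 × 1798 = 7194 frames.
Within the current minute: 36 × 30 + 23 − 2 = 1101 (labels ;00/;01 skipped at this minute). Total = 1078920 + 7194 + 1101 = 1087215.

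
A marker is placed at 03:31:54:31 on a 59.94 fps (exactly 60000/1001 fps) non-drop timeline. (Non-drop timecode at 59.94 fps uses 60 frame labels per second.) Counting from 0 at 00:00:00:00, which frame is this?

frame 762871

Total seconds to the label: (3 × 3600 + 31 × 60 + 54) = 12714.
Frame index = 12714 × 60 + 31 = 762871.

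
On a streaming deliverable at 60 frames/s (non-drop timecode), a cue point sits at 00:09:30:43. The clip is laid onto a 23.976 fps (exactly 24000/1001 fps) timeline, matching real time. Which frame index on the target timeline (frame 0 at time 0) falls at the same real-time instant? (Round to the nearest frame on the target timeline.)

Source frame index: (0×3600 + 9×60 + 30) × 60 + 43 = 34243.
Real time: 34243 / (60) = 34243/60 s.
Target frame: (34243/60) × (24000/1001) = 1245200/91 ≈ 13683.516 → 13684.

frame 13684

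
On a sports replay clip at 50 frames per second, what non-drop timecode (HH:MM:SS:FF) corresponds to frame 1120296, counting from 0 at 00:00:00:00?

06:13:25:46

1120296 ÷ 50 = 22405 full seconds, remainder 46 frames.
22405 s = 6 h 13 min 25 s.
Timecode: 06:13:25:46.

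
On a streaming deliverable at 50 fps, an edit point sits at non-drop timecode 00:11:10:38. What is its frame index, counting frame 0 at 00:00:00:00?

Total seconds to the label: (0 × 3600 + 11 × 60 + 10) = 670.
Frame index = 670 × 50 + 38 = 33538.

33538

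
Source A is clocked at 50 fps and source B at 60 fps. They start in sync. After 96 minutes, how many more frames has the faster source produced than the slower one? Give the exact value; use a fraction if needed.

96 min = 5760 s.
A emits 50 × 5760 = 288000 frames; B emits 60 × 5760 = 345600.
Difference = 57600 frames; B is ahead of A.

57600 frames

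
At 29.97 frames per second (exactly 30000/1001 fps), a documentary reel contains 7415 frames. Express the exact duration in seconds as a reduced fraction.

1484483/6000 seconds

Running time = 7415 ÷ (30000/1001) = 7415 × 1001/30000 = 1484483/6000 s.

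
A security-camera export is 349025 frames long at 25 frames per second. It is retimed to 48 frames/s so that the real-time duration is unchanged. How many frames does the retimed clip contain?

Target frames = source frames × (target rate / source rate) = 349025 × (48)/(25) = 349025 × 48/25 = 670128.

670128 frames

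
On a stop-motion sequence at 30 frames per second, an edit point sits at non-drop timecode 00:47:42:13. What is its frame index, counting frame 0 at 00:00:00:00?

Total seconds to the label: (0 × 3600 + 47 × 60 + 42) = 2862.
Frame index = 2862 × 30 + 13 = 85873.

frame 85873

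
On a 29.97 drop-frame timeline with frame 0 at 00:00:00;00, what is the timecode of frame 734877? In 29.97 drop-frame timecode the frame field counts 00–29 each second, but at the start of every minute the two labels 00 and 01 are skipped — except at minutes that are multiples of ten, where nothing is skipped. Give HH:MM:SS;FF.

06:48:40;13

Each 10-minute DF block holds 10 × 60 × 30 − 9 × 2 = 17982 frames. 734877 ÷ 17982 → 40 full blocks, remainder 15597.
Within the partial block the first minute is 1800 frames and each further minute 1798, so 8 further minute boundaries passed. Total skipped labels = 18 × 40 + 2 × 8 = 736.
Non-drop label index = 734877 + 736 = 735613; at 30 labels/s that is 06:48:40:13, i.e. DF 06:48:40;13.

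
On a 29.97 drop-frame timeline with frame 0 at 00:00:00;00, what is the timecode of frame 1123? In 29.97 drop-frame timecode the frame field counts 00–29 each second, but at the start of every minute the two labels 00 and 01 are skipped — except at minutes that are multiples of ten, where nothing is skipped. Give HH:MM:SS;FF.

Each 10-minute DF block holds 10 × 60 × 30 − 9 × 2 = 17982 frames. 1123 ÷ 17982 → 0 full blocks, remainder 1123.
Within the partial block the first minute is 1800 frames and each further minute 1798, so 0 further minute boundaries passed. Total skipped labels = 18 × 0 + 2 × 0 = 0.
Non-drop label index = 1123 + 0 = 1123; at 30 labels/s that is 00:00:37:13, i.e. DF 00:00:37;13.

00:00:37;13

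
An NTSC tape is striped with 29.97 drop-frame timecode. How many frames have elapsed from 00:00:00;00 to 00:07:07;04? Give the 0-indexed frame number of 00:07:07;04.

12800

As if non-drop at 30 labels/s: (0 × 3600 + 7 × 60 + 7) × 30 + 4 = 12814.
Minute boundaries passed: 7; those not divisible by 10: 7 − 0 = 7; dropped labels = 2 × 7 = 14.
Actual frame index = 12814 − 14 = 12800.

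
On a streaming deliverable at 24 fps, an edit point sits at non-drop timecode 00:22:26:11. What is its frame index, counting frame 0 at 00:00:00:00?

Total seconds to the label: (0 × 3600 + 22 × 60 + 26) = 1346.
Frame index = 1346 × 24 + 11 = 32315.

frame 32315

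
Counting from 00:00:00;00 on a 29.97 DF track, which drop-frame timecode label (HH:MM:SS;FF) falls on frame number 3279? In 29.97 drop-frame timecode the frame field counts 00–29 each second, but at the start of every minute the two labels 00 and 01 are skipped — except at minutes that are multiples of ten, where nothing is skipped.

Each 10-minute DF block holds 10 × 60 × 30 − 9 × 2 = 17982 frames. 3279 ÷ 17982 → 0 full blocks, remainder 3279.
Within the partial block the first minute is 1800 frames and each further minute 1798, so 1 further minute boundary passed. Total skipped labels = 18 × 0 + 2 × 1 = 2.
Non-drop label index = 3279 + 2 = 3281; at 30 labels/s that is 00:01:49:11, i.e. DF 00:01:49;11.

00:01:49;11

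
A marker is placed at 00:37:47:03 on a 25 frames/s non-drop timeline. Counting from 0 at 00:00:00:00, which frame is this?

56678

Total seconds to the label: (0 × 3600 + 37 × 60 + 47) = 2267.
Frame index = 2267 × 25 + 3 = 56678.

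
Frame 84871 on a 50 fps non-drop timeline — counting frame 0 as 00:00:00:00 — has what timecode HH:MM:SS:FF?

84871 ÷ 50 = 1697 full seconds, remainder 21 frames.
1697 s = 0 h 28 min 17 s.
Timecode: 00:28:17:21.

00:28:17:21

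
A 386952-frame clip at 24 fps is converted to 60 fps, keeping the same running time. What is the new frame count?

967380 frames

Target frames = source frames × (target rate / source rate) = 386952 × (60)/(24) = 386952 × 5/2 = 967380.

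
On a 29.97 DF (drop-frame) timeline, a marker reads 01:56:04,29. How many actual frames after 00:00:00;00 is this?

208739

Complete 10-minute blocks: 11, each 17982 frames → 197802.
Remaining 6 whole minutes in the current block: 1800 + 5 × 1798 = 10790 frames.
Within the current minute: 4 × 30 + 29 − 2 = 147 (labels ;00/;01 skipped at this minute). Total = 197802 + 10790 + 147 = 208739.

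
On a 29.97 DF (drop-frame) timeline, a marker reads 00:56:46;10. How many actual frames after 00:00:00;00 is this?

102088

Complete 10-minute blocks: 5, each 17982 frames → 89910.
Remaining 6 whole minutes in the current block: 1800 + 5 × 1798 = 10790 frames.
Within the current minute: 46 × 30 + 10 − 2 = 1388 (labels ;00/;01 skipped at this minute). Total = 89910 + 10790 + 1388 = 102088.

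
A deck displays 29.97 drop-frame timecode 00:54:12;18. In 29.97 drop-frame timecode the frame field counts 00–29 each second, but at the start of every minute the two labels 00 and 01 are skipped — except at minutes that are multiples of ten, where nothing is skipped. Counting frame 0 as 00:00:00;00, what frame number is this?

Complete 10-minute blocks: 5, each 17982 frames → 89910.
Remaining 4 whole minutes in the current block: 1800 + 3 × 1798 = 7194 frames.
Within the current minute: 12 × 30 + 18 − 2 = 376 (labels ;00/;01 skipped at this minute). Total = 89910 + 7194 + 376 = 97480.

97480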